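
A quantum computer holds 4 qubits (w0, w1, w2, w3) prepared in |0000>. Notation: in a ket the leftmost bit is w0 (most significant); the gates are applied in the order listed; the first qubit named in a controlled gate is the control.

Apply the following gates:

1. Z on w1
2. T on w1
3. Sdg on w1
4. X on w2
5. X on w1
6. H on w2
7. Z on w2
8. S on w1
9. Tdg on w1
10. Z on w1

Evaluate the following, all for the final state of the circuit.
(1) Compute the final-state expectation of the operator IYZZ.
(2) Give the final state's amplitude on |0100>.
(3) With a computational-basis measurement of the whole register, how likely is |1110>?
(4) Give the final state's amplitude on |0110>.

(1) The observable IYZZ averages to 0.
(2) |0100> carries amplitude -sqrt(2)*exp(I*pi/4)/2 in the final state.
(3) The probability of measuring |1110> is 0.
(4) |0110> carries amplitude -sqrt(2)*exp(I*pi/4)/2 in the final state.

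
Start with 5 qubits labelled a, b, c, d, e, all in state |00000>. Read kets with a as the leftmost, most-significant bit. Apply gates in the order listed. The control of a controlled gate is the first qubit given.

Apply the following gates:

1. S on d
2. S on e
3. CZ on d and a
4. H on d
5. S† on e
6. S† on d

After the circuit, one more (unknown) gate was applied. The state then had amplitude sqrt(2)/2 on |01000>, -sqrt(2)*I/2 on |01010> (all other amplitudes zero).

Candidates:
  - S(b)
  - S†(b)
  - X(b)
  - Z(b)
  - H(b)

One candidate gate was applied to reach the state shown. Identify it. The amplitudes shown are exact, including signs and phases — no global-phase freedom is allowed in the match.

It was X(b) that produced the state shown.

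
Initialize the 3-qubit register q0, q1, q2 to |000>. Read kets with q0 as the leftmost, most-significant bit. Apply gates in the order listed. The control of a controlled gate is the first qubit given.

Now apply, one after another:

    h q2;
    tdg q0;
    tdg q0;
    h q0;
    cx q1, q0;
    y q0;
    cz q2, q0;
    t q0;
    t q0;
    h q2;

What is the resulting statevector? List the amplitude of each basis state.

The final amplitudes are -sqrt(2)*I/2 on |000>, -sqrt(2)/2 on |101>, and 0 on every other basis state.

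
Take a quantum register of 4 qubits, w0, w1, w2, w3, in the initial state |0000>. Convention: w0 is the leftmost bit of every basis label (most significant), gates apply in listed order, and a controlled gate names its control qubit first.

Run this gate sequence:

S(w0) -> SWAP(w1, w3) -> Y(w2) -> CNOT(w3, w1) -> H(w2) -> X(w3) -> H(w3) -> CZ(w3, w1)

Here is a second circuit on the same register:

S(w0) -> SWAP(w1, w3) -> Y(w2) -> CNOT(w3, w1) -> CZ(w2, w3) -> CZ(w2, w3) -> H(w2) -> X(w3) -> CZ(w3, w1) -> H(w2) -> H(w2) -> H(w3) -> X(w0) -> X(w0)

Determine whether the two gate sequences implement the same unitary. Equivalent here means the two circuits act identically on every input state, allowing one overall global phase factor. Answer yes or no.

No — the two circuits implement different unitaries, even allowing a global phase.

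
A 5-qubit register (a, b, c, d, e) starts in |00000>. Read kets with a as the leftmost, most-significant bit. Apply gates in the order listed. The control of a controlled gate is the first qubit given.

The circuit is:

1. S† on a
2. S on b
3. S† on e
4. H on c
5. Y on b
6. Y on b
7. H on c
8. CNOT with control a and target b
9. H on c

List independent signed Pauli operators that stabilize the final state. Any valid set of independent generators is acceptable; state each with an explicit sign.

The stabilizer group can be generated by +IIXII, +ZIIII, +IZIII, +IIIZI, +IIIIZ, among other valid generating sets.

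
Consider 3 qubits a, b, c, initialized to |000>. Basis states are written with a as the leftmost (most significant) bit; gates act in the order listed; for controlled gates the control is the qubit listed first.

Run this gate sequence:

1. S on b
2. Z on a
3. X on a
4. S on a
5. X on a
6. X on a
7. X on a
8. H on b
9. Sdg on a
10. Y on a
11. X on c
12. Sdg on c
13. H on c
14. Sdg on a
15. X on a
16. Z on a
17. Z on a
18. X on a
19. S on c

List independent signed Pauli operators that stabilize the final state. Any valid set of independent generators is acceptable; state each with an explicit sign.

One valid set of independent stabilizer generators is +IXI, -IIY, -ZII (any independent generating set of the same group is equally correct).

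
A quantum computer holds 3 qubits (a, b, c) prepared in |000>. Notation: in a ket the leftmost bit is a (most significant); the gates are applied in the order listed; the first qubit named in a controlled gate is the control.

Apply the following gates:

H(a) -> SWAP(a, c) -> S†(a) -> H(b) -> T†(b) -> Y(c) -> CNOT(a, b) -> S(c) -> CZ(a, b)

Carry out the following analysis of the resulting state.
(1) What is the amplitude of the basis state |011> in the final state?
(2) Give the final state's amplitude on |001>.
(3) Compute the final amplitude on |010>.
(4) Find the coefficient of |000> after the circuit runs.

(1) |011> carries amplitude exp(3*I*pi/4)/2 in the final state.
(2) |001> carries amplitude -1/2 in the final state.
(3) |010> carries amplitude -exp(I*pi/4)/2 in the final state.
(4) The amplitude on |000> is -I/2.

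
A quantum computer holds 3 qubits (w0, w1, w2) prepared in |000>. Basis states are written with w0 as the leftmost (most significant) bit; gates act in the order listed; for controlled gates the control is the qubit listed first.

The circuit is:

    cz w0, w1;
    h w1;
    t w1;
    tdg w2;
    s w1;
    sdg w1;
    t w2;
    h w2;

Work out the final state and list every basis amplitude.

After the circuit, the state carries amplitude 1/2 on |000>, 1/2 on |001>, exp(I*pi/4)/2 on |010>, exp(I*pi/4)/2 on |011>, 0 on |100>, 0 on |101>, 0 on |110>, 0 on |111>. Key observation: gates 4-7 undo each other exactly, leaving only the rest of the circuit to track.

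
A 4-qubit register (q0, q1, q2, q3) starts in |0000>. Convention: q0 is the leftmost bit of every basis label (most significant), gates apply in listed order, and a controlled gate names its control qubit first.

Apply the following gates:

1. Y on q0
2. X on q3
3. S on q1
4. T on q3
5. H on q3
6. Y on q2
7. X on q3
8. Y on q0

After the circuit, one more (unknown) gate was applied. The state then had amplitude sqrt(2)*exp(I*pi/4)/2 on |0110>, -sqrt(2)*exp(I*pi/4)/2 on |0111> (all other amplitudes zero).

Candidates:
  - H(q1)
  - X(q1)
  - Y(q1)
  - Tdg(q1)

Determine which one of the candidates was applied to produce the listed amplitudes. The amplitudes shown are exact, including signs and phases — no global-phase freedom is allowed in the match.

The unique candidate consistent with the amplitudes is Y(q1).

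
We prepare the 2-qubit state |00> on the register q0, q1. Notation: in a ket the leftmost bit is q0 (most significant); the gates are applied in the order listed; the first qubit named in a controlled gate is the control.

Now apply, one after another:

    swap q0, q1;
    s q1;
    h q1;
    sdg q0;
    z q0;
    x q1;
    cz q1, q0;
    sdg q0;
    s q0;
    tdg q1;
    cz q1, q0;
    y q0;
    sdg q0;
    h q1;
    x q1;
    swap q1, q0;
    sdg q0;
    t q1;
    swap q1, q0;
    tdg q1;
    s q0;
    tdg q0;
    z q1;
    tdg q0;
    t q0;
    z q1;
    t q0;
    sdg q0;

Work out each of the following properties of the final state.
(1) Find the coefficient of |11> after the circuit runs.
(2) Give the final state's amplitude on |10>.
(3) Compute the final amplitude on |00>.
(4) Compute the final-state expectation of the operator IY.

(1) |11> carries amplitude -I/2 - exp(I*pi/4)/2 in the final state. Key observation: gates 21-28 undo each other exactly, leaving only the rest of the circuit to track.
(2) The amplitude on |10> is -1/2 + exp(I*pi/4)/2.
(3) The amplitude on |00> is 0.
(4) The observable IY averages to 1/2.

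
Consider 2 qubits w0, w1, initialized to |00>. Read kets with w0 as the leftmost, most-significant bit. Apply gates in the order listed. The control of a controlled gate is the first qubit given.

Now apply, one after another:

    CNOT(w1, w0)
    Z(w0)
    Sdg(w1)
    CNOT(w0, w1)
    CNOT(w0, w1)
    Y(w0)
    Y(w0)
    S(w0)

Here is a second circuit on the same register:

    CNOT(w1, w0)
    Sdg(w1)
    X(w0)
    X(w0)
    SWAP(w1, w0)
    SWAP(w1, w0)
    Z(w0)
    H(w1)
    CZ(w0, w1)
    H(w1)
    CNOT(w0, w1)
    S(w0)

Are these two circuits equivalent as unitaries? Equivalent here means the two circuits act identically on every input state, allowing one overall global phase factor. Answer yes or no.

Yes — the two circuits implement the same unitary up to a global phase.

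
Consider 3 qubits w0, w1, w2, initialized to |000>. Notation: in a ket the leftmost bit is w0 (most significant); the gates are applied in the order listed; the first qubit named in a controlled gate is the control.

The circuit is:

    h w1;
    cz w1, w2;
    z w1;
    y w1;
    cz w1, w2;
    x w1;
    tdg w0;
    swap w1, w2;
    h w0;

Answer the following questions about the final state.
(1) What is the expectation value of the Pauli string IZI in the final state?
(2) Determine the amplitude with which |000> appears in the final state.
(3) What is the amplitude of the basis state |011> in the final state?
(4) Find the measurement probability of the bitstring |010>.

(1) The expectation value of IZI is 1.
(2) |000> carries amplitude I/2 in the final state.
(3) The amplitude on |011> is 0.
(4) The probability of measuring |010> is 0.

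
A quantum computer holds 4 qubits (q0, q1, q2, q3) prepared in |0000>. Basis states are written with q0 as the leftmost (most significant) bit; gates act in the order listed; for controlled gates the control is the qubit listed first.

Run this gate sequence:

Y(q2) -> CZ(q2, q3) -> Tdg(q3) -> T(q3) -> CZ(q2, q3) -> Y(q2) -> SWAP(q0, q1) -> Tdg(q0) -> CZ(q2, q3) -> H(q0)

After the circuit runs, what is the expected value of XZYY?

The expectation value of XZYY is 0. Key observation: gates 1-6 undo each other exactly, leaving only the rest of the circuit to track.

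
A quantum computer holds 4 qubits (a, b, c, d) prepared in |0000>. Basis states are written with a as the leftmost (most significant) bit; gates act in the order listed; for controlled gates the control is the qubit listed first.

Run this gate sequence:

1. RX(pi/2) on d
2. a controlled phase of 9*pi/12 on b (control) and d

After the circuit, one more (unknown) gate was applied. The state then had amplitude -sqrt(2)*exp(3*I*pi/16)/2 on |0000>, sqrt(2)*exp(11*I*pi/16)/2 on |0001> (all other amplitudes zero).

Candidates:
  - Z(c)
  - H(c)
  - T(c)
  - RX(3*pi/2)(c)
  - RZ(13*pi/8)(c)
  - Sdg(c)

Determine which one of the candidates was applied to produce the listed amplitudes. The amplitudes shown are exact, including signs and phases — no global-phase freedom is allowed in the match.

It was RZ(13*pi/8)(c) that produced the state shown.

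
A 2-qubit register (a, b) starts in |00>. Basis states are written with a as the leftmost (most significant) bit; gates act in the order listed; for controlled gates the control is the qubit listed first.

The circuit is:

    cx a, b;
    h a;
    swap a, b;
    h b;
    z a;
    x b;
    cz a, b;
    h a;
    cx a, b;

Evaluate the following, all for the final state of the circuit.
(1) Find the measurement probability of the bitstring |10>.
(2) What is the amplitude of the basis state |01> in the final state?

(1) Outcome |10> occurs with probability 1/2.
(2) |01> carries amplitude sqrt(2)/2 in the final state.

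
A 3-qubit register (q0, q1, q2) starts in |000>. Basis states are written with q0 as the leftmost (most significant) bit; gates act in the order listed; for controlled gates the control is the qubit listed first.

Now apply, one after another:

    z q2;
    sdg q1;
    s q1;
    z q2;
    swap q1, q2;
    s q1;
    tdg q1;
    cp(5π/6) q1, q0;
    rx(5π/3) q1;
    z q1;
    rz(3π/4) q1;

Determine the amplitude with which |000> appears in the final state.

The final state's coefficient on |000> equals sqrt(3)*exp(5*I*pi/8)/2.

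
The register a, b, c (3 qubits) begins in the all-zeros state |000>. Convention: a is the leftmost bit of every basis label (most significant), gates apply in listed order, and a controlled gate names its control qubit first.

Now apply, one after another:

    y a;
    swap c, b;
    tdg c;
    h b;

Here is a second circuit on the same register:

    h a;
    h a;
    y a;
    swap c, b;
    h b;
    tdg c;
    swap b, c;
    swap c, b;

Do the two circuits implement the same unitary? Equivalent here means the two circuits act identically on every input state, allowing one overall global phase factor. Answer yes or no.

Yes: on every input state the two circuits agree up to one overall phase factor.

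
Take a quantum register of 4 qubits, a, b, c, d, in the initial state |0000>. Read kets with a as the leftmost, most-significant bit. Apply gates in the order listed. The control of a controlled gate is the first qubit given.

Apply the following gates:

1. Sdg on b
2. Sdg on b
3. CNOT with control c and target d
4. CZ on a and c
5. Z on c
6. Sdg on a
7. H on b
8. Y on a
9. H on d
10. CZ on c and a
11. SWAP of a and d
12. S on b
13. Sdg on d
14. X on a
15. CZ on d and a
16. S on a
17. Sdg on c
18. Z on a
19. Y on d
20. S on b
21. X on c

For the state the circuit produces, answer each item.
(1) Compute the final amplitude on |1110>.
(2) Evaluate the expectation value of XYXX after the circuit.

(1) The amplitude on |1110> is -1/2.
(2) The expectation value of XYXX is 0.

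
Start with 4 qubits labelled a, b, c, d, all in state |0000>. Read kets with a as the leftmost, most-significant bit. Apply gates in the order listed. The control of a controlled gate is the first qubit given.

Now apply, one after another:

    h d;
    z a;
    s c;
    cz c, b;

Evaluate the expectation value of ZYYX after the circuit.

The observable ZYYX averages to 0.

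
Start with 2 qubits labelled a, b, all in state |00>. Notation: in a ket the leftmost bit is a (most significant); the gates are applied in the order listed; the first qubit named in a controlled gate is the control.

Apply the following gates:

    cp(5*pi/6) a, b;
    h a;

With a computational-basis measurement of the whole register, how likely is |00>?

Outcome |00> occurs with probability 1/2.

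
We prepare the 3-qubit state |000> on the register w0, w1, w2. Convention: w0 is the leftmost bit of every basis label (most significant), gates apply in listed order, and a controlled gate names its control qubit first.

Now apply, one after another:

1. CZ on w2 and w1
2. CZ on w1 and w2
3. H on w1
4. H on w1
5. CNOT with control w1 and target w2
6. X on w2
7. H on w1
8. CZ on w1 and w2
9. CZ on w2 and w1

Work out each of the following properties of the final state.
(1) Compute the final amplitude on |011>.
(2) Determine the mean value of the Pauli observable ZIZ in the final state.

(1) |011> carries amplitude sqrt(2)/2 in the final state.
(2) The observable ZIZ averages to -1.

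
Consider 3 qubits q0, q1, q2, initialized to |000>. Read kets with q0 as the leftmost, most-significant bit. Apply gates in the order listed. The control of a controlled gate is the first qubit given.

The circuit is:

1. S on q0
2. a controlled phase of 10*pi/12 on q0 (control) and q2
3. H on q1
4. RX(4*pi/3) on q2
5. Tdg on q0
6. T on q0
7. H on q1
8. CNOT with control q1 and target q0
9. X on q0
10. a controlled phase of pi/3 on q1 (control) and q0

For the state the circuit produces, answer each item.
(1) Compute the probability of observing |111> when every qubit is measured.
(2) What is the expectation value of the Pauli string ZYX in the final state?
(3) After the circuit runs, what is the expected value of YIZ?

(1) The probability of measuring |111> is 0.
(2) In the final state, ZYX has expectation 0.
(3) The observable YIZ averages to 0.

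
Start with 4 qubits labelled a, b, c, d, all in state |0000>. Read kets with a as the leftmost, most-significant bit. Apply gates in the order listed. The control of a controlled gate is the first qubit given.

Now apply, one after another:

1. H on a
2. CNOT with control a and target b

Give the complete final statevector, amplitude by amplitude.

The resulting statevector has amplitude sqrt(2)/2 on |0000>, sqrt(2)/2 on |1100>, and 0 on every other basis state.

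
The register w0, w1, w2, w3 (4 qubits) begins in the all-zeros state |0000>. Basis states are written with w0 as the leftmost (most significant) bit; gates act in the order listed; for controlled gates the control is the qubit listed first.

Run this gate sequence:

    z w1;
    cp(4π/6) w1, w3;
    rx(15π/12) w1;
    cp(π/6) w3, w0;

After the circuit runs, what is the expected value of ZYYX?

The expectation value of ZYYX is 0.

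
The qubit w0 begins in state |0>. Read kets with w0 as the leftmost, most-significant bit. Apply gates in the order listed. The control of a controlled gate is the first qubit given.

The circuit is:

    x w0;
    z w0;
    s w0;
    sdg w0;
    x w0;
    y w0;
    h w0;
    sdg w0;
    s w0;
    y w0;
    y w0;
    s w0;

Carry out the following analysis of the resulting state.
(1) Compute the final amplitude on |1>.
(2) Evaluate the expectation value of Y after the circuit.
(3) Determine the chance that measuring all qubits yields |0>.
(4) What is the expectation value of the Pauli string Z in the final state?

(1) The amplitude on |1> is -sqrt(2)/2.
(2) In the final state, Y has expectation -1.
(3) The probability of measuring |0> is 1/2.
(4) In the final state, Z has expectation 0.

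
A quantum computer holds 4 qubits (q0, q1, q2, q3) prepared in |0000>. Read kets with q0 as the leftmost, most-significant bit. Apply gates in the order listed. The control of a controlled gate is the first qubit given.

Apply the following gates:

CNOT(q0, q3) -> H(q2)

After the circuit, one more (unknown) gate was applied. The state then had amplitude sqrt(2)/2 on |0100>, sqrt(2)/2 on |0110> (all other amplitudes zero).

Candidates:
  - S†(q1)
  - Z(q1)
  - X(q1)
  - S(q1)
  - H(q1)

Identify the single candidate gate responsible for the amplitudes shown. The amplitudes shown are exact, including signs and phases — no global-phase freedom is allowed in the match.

The unique candidate consistent with the amplitudes is X(q1).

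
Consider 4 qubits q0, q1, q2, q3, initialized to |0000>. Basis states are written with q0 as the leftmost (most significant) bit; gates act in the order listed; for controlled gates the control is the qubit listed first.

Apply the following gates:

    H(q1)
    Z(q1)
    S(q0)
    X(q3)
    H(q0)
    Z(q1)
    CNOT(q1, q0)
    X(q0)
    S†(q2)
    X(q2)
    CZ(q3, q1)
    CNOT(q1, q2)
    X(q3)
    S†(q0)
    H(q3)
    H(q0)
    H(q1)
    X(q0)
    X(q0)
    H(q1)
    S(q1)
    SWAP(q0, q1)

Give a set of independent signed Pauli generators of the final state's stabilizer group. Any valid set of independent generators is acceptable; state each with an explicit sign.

The final state is stabilized by the group generated by +XIYI, +IYII, +IIIX, -ZIZI; other independent generating sets are equally valid. Key observation: gates 17-20 undo each other exactly, leaving only the rest of the circuit to track.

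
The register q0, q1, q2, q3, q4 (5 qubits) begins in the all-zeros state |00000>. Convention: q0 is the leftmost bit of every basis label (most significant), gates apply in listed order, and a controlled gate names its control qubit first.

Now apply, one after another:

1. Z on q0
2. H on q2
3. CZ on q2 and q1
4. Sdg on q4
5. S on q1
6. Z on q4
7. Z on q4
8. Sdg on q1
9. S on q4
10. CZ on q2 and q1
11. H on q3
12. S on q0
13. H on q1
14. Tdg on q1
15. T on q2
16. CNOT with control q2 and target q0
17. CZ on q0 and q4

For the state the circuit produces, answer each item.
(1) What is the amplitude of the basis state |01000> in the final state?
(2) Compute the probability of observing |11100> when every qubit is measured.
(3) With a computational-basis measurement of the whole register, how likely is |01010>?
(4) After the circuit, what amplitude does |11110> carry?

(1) |01000> carries amplitude -sqrt(2)*exp(3*I*pi/4)/4 in the final state. Key observation: gates 3-10 undo each other exactly, leaving only the rest of the circuit to track.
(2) A full measurement returns |11100> with probability 1/8.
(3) The probability of measuring |01010> is 1/8.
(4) The amplitude on |11110> is sqrt(2)/4.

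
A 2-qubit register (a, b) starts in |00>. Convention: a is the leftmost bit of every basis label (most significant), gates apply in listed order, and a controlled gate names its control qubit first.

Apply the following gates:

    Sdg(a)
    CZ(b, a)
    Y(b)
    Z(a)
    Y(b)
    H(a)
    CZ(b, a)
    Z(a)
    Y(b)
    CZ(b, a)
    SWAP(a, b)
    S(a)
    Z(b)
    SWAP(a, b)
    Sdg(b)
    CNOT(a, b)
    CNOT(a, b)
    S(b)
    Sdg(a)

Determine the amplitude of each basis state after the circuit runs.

The resulting statevector has amplitude 0 on |00>, -sqrt(2)/2 on |01>, 0 on |10>, -sqrt(2)*I/2 on |11>. Key observation: steps 15-18 multiply out to the identity, so the circuit reduces to the remaining gates.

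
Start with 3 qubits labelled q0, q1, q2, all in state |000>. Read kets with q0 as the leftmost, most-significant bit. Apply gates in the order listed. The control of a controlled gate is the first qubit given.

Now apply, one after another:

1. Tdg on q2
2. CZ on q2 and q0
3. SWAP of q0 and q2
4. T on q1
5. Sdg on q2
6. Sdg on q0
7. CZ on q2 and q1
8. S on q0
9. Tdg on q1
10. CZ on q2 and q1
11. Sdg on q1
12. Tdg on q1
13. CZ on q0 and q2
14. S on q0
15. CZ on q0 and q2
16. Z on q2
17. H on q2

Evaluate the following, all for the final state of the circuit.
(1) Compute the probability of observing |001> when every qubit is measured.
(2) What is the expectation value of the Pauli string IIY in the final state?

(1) The probability of measuring |001> is 1/2.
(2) The observable IIY averages to 0.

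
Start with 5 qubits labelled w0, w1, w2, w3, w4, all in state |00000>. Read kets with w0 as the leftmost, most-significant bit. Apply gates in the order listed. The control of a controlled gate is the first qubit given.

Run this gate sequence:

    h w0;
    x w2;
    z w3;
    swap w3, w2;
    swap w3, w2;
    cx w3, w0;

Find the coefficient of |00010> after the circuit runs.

The final state's coefficient on |00010> equals 0. Key observation: the block from step 4 through step 5 cancels to the identity and can be dropped.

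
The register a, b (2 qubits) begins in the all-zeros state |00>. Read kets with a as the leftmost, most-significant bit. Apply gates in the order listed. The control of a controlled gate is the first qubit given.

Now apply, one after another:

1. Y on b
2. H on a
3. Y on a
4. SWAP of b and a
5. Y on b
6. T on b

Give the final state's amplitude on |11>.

|11> carries amplitude sqrt(2)*exp(3*I*pi/4)/2 in the final state.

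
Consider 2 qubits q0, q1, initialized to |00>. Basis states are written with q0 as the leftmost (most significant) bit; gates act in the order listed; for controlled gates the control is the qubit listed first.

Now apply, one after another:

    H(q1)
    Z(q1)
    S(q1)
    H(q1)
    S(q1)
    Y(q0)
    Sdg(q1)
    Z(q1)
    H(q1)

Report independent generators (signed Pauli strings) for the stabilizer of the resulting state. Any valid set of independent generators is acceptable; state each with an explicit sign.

The final state is stabilized by the group generated by +IY, -ZI; other independent generating sets are equally valid.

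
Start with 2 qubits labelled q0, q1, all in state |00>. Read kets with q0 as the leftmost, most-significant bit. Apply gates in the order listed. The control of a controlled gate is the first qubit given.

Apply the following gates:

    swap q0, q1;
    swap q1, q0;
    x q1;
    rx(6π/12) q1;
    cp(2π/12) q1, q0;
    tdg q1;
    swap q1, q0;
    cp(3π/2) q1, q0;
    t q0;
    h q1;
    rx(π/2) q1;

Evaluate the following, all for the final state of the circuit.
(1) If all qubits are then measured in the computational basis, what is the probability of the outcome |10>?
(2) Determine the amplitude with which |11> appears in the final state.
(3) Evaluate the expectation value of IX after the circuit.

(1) Outcome |10> occurs with probability 1/4.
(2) The final state's coefficient on |11> equals sqrt(2)*(1 - I)/4.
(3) The expectation value of IX is 1.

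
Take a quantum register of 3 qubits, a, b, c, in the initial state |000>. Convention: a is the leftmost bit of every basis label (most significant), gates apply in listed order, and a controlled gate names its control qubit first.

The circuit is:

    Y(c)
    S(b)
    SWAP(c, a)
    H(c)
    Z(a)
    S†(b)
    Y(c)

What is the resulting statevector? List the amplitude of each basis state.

The final amplitudes are -sqrt(2)/2 on |100>, sqrt(2)/2 on |101>, and 0 on every other basis state.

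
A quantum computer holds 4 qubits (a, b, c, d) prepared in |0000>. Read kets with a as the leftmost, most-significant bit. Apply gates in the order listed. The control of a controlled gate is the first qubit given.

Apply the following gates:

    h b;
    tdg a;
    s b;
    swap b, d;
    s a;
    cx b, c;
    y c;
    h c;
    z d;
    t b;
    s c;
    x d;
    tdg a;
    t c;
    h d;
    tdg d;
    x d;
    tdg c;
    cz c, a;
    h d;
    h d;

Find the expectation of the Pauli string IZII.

The observable IZII averages to 1. Key observation: the block from step 20 through step 21 cancels to the identity and can be dropped.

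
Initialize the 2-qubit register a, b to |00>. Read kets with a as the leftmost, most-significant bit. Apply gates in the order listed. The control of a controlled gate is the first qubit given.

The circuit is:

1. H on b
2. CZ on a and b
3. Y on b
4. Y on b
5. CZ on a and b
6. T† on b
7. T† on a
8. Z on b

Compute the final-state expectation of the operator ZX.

In the final state, ZX has expectation -sqrt(2)/2. Key observation: steps 2-5 multiply out to the identity, so the circuit reduces to the remaining gates.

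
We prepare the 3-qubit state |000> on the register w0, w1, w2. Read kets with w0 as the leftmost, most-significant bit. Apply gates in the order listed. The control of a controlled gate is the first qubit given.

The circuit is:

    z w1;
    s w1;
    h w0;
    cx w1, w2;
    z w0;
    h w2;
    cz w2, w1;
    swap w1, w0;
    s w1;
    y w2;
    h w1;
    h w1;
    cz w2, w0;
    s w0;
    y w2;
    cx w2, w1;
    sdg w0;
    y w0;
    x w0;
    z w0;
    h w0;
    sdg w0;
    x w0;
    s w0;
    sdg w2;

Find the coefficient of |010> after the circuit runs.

The amplitude on |010> is -sqrt(2)*I/4.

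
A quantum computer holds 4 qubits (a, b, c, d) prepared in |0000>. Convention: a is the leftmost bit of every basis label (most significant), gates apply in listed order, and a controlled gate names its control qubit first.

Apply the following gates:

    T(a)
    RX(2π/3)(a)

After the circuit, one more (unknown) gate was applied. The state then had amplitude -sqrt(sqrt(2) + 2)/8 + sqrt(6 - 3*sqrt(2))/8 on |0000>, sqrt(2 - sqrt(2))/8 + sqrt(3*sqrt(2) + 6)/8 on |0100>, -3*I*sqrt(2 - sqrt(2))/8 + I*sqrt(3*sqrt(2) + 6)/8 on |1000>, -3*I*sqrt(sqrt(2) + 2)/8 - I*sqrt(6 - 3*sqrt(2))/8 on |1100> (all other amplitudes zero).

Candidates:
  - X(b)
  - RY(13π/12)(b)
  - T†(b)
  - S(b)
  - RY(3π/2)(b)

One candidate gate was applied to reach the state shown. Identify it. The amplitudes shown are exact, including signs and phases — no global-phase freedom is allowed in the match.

It was RY(13π/12)(b) that produced the state shown.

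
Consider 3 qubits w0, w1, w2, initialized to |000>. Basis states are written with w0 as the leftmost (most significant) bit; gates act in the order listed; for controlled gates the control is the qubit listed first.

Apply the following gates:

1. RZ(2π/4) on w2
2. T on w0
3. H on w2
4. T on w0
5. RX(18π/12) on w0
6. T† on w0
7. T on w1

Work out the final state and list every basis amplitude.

After the circuit, the state carries amplitude exp(3*I*pi/4)/2 on |000>, exp(3*I*pi/4)/2 on |001>, 0 on |010>, 0 on |011>, -1/2 on |100>, -1/2 on |101>, 0 on |110>, 0 on |111>.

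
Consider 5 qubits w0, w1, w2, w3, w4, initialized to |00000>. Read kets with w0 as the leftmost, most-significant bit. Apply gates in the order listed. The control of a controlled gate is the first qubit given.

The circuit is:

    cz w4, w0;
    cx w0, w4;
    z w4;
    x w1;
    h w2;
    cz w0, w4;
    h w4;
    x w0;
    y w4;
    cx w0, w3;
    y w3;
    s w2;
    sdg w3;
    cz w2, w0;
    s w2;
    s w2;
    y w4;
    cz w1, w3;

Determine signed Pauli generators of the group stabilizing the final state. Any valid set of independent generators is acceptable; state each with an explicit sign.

The stabilizer group can be generated by +IIYII, +IIIIX, -ZIIII, -IZIII, +IIIZI, among other valid generating sets.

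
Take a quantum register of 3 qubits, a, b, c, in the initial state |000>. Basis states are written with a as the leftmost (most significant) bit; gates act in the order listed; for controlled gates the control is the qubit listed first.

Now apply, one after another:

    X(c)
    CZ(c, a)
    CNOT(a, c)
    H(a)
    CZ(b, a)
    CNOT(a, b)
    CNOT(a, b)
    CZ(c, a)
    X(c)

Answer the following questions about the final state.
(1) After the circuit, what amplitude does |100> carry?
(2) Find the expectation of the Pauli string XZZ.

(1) The final state's coefficient on |100> equals -sqrt(2)/2.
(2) The observable XZZ averages to -1.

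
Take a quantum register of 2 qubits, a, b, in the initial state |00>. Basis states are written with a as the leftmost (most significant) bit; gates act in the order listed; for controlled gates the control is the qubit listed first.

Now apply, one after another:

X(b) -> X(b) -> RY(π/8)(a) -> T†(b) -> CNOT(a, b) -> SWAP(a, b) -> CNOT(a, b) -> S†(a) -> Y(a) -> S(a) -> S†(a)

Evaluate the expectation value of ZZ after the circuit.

The observable ZZ averages to -sqrt(sqrt(2) + 2)/2. Key observation: steps 10-11 multiply out to the identity, so the circuit reduces to the remaining gates.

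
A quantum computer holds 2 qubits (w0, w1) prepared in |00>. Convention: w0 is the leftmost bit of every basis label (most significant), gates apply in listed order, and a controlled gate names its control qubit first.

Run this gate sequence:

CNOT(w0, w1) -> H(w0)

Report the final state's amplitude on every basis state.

The resulting statevector has amplitude sqrt(2)/2 on |00>, 0 on |01>, sqrt(2)/2 on |10>, 0 on |11>.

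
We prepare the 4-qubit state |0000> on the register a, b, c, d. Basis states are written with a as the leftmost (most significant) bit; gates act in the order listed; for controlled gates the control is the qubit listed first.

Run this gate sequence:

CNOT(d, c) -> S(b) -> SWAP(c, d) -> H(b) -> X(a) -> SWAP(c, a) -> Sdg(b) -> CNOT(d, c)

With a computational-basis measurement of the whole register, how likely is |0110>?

A full measurement returns |0110> with probability 1/2.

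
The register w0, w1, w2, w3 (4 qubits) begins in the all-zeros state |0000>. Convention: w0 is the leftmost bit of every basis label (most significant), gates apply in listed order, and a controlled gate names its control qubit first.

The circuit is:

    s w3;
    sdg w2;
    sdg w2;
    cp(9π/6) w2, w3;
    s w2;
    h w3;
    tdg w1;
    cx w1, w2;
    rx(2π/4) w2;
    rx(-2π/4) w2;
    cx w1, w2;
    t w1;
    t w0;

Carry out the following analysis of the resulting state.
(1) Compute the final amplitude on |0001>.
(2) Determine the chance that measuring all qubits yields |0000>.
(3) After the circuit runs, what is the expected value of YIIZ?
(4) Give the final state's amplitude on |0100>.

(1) The amplitude on |0001> is sqrt(2)/2. Key observation: the block from step 7 through step 12 cancels to the identity and can be dropped.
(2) A full measurement returns |0000> with probability 1/2.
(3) In the final state, YIIZ has expectation 0.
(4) The final state's coefficient on |0100> equals 0.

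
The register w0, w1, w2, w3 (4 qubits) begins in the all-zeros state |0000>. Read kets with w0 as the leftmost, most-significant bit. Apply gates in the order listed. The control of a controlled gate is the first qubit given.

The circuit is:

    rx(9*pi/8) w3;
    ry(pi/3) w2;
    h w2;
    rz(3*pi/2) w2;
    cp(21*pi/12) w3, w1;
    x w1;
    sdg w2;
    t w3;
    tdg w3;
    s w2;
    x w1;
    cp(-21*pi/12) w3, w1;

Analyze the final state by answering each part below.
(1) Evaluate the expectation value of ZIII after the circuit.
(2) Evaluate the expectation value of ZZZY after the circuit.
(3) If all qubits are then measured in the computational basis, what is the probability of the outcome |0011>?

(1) In the final state, ZIII has expectation 1. Key observation: gates 5-12 undo each other exactly, leaving only the rest of the circuit to track.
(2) The expectation value of ZZZY is sqrt(6 - 3*sqrt(2))/4.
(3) A full measurement returns |0011> with probability (2 - sqrt(3))*(sqrt(sqrt(2) + 2) + 2)/16.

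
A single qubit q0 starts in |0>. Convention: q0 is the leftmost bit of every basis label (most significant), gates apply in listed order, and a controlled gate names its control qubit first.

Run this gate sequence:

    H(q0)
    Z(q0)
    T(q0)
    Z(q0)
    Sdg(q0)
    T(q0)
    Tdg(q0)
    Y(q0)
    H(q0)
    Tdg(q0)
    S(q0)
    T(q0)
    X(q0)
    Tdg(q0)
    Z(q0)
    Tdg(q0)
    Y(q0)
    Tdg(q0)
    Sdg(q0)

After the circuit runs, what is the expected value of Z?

The observable Z averages to -sqrt(2)/2.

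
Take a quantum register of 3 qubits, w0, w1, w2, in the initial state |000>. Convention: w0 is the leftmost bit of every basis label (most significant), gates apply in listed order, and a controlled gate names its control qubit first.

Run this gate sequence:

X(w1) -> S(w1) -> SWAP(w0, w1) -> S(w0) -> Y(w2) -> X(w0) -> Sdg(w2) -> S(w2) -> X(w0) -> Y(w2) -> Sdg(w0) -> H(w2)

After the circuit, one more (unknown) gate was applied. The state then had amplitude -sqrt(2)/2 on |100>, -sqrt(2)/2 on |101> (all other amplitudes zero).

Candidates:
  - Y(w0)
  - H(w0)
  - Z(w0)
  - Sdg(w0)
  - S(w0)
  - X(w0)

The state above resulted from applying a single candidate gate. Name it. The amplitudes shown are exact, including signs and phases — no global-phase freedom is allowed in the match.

The unique candidate consistent with the amplitudes is S(w0). Key observation: the block from step 4 through step 11 cancels to the identity and can be dropped.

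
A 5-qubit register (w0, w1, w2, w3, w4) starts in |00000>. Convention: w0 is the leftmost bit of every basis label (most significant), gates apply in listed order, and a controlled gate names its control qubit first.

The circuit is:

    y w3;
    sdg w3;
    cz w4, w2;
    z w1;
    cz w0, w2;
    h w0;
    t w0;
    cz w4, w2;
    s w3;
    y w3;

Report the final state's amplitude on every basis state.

The resulting statevector has amplitude sqrt(2)/2 on |00000>, sqrt(2)*exp(I*pi/4)/2 on |10000>, and 0 on every other basis state.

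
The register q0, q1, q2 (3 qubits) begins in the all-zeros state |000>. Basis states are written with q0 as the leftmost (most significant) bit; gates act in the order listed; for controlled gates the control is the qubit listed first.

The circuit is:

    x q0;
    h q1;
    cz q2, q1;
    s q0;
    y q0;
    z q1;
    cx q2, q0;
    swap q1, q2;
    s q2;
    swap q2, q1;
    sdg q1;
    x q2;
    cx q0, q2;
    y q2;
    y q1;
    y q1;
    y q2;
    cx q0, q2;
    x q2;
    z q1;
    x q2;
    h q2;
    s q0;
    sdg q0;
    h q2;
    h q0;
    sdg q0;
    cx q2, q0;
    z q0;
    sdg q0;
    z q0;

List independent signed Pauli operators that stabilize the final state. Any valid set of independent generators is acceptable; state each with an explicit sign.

One valid set of independent stabilizer generators is +XII, +IXI, -IIZ (any independent generating set of the same group is equally correct).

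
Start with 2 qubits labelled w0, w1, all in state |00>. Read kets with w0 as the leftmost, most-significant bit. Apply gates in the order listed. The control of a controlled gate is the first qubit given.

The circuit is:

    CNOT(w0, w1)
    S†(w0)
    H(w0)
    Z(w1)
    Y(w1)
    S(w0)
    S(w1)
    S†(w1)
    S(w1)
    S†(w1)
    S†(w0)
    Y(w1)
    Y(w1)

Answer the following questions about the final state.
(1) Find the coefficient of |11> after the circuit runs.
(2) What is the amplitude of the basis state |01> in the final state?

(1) |11> carries amplitude sqrt(2)*I/2 in the final state. Key observation: steps 5-12 multiply out to the identity, so the circuit reduces to the remaining gates.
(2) The amplitude on |01> is sqrt(2)*I/2.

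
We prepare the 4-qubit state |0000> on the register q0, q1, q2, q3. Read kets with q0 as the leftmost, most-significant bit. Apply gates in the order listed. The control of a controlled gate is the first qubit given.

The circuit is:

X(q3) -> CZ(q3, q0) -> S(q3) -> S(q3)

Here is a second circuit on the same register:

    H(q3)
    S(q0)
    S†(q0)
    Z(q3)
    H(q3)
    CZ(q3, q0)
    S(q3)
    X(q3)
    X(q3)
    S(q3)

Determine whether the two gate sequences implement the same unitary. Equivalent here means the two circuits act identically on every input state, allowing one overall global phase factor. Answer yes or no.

Yes — the two circuits implement the same unitary up to a global phase.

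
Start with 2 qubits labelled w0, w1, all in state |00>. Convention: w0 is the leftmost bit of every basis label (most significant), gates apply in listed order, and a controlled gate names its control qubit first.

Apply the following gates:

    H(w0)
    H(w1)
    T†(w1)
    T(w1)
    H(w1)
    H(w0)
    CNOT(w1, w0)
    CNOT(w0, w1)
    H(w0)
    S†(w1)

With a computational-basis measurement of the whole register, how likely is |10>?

The probability of measuring |10> is 1/2. Key observation: the block from step 1 through step 6 cancels to the identity and can be dropped.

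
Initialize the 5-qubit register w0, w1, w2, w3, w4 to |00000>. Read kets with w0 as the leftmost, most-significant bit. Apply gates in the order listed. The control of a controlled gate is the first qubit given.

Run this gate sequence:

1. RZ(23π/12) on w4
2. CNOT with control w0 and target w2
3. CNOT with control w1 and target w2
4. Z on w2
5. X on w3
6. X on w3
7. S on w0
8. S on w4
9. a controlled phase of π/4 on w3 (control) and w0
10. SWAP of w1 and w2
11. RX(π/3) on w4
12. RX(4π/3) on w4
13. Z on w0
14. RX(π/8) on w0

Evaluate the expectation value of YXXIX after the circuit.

The expectation value of YXXIX is 0. Key observation: steps 5-6 multiply out to the identity, so the circuit reduces to the remaining gates.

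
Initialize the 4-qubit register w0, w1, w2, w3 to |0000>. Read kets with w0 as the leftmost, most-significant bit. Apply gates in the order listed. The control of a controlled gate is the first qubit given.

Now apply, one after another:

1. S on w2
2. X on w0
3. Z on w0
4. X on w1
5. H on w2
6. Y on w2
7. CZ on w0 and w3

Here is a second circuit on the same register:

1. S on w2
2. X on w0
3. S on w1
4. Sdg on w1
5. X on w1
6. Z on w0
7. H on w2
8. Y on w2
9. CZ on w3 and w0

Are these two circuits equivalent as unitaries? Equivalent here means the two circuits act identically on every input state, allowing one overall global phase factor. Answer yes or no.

Yes: on every input state the two circuits agree up to one overall phase factor.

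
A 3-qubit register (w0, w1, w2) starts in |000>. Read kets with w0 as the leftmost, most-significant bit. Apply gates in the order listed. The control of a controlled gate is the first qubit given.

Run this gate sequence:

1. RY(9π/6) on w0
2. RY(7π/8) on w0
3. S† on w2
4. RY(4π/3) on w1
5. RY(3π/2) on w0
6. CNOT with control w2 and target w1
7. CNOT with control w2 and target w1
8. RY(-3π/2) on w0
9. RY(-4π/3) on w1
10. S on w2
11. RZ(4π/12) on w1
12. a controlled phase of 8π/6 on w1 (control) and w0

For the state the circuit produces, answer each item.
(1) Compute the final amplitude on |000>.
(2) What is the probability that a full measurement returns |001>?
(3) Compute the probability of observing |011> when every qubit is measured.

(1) The final state's coefficient on |000> equals exp(5*I*pi/6)*sin(5*pi/16).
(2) The probability of measuring |001> is 0.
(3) The probability of measuring |011> is 0.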